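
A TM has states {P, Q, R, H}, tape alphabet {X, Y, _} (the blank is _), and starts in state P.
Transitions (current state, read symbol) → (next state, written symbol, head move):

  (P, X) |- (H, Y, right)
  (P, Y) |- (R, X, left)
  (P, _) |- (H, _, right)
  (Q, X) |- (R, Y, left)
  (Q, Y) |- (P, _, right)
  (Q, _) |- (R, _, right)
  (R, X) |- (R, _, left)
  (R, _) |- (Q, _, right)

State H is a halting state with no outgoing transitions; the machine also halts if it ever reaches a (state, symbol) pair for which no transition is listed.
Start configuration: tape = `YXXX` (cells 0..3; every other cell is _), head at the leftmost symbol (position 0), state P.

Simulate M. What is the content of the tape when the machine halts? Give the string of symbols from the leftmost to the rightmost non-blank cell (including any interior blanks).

state=P head=0 tape=_[Y]XXX   (P,Y)→(R,X,left)
state=R head=-1 tape=[_]XXXX   (R,_)→(Q,_,right)
state=Q head=0 tape=_[X]XXX   (Q,X)→(R,Y,left)
state=R head=-1 tape=[_]YXXX   (R,_)→(Q,_,right)
state=Q head=0 tape=_[Y]XXX   (Q,Y)→(P,_,right)
state=P head=1 tape=__[X]XX   (P,X)→(H,Y,right)
state=H head=2 tape=__Y[X]X
The non-blank tape span at halt is YXX.

YXX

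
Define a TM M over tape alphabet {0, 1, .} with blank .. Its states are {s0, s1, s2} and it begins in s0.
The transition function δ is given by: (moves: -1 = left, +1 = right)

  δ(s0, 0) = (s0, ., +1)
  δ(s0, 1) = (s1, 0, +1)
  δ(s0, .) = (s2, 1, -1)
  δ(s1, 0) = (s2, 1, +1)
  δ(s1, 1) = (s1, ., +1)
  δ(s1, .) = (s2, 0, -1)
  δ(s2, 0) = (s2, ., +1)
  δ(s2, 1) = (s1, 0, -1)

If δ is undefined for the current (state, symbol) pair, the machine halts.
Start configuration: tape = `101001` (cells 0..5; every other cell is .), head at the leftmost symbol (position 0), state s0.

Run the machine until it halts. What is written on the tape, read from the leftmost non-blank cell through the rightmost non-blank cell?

0.1.00

state=s0 head=0 tape=[1]01001   (s0,1)→(s1,0,+1)
state=s1 head=1 tape=0[0]1001   (s1,0)→(s2,1,+1)
state=s2 head=2 tape=01[1]001   (s2,1)→(s1,0,-1)
state=s1 head=1 tape=0[1]0001   (s1,1)→(s1,.,+1)
state=s1 head=2 tape=0.[0]001   (s1,0)→(s2,1,+1)
state=s2 head=3 tape=0.1[0]01   (s2,0)→(s2,.,+1)
state=s2 head=4 tape=0.1.[0]1   (s2,0)→(s2,.,+1)
state=s2 head=5 tape=0.1..[1]   (s2,1)→(s1,0,-1)
state=s1 head=4 tape=0.1.[.]0   (s1,.)→(s2,0,-1)
state=s2 head=3 tape=0.1[.]00
The non-blank tape span at halt is 0.1.00.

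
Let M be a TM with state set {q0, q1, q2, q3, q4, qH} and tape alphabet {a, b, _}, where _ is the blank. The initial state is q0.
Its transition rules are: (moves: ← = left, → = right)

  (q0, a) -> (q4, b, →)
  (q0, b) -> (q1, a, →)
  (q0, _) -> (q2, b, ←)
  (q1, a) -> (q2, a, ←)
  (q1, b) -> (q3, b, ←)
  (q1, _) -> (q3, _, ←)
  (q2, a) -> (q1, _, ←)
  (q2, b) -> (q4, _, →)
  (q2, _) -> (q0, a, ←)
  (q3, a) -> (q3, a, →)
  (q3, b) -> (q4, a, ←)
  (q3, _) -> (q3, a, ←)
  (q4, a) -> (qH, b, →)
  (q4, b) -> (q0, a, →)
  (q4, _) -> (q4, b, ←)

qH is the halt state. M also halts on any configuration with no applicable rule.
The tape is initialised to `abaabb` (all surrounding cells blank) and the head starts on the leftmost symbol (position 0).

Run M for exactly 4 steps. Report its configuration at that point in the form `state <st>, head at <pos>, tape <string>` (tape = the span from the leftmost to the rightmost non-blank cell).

state=q0 head=0 tape=[a]baabb   (q0,a)→(q4,b,→)
state=q4 head=1 tape=b[b]aabb   (q4,b)→(q0,a,→)
state=q0 head=2 tape=ba[a]abb   (q0,a)→(q4,b,→)
state=q4 head=3 tape=bab[a]bb   (q4,a)→(qH,b,→)
state=qH head=4 tape=babb[b]b
After 4 steps: state qH, head at 4, tape babbbb.

state qH, head at 4, tape babbbb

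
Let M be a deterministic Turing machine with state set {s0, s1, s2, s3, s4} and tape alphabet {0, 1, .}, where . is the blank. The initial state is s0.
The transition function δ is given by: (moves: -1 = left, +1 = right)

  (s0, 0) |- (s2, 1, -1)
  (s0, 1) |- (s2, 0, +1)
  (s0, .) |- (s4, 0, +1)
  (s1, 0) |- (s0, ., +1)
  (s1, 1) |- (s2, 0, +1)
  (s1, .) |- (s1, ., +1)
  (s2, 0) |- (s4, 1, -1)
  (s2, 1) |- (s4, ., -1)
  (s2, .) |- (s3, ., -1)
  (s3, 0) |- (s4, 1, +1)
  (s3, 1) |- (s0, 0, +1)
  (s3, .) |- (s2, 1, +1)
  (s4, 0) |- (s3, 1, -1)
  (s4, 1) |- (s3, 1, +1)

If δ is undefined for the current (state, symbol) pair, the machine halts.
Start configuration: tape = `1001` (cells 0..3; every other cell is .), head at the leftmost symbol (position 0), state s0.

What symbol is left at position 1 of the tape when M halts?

s0 | .[1]001.   read 1 → write 0, move +1, go to s2
s2 | .0[0]01.   read 0 → write 1, move -1, go to s4
s4 | .[0]101.   read 0 → write 1, move -1, go to s3
s3 | [.]1101.   read . → write 1, move +1, go to s2
s2 | 1[1]101.   read 1 → write ., move -1, go to s4
s4 | [1].101.   read 1 → write 1, move +1, go to s3
s3 | 1[.]101.   read . → write 1, move +1, go to s2
s2 | 11[1]01.   read 1 → write ., move -1, go to s4
s4 | 1[1].01.   read 1 → write 1, move +1, go to s3
s3 | 11[.]01.   read . → write 1, move +1, go to s2
s2 | 111[0]1.   read 0 → write 1, move -1, go to s4
s4 | 11[1]11.   read 1 → write 1, move +1, go to s3
s3 | 111[1]1.   read 1 → write 0, move +1, go to s0
s0 | 1110[1].   read 1 → write 0, move +1, go to s2
s2 | 11100[.]   read . → write ., move -1, go to s3
s3 | 1110[0].   read 0 → write 1, move +1, go to s4
s4 | 11101[.]
Cell 1 holds 1 when M halts.

1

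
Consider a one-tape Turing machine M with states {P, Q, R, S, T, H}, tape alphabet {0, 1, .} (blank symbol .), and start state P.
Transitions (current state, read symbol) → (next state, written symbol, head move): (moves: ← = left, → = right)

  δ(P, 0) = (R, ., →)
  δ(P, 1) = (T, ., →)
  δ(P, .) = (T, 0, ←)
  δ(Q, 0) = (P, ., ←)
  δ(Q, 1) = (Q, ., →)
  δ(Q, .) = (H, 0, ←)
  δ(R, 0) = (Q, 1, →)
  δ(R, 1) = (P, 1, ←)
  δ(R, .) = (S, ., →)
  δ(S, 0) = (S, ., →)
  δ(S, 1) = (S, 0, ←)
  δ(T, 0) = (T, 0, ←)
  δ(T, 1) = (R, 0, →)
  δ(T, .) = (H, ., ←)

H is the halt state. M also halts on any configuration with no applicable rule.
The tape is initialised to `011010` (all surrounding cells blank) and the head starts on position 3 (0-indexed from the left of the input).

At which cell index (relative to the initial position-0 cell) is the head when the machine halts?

state=P head=3 tape=011[0]10   (P,0)→(R,.,→)
state=R head=4 tape=011.[1]0   (R,1)→(P,1,←)
state=P head=3 tape=011[.]10   (P,.)→(T,0,←)
state=T head=2 tape=01[1]010   (T,1)→(R,0,→)
state=R head=3 tape=010[0]10   (R,0)→(Q,1,→)
state=Q head=4 tape=0101[1]0   (Q,1)→(Q,.,→)
state=Q head=5 tape=0101.[0]   (Q,0)→(P,.,←)
state=P head=4 tape=0101[.].   (P,.)→(T,0,←)
state=T head=3 tape=010[1]0.   (T,1)→(R,0,→)
state=R head=4 tape=0100[0].   (R,0)→(Q,1,→)
state=Q head=5 tape=01001[.]   (Q,.)→(H,0,←)
state=H head=4 tape=0100[1]0
At halt the head is at cell 4.

4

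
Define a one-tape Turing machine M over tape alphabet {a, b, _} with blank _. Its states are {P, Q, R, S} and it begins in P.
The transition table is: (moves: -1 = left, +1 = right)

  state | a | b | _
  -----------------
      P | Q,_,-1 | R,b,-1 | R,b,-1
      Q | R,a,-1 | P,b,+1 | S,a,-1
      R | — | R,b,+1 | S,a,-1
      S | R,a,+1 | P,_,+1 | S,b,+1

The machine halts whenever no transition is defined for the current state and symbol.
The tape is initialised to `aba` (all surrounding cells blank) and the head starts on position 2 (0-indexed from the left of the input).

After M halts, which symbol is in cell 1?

state=P head=2 tape=ab[a]_   (P,a)→(Q,_,-1)
state=Q head=1 tape=a[b]__   (Q,b)→(P,b,+1)
state=P head=2 tape=ab[_]_   (P,_)→(R,b,-1)
state=R head=1 tape=a[b]b_   (R,b)→(R,b,+1)
state=R head=2 tape=ab[b]_   (R,b)→(R,b,+1)
state=R head=3 tape=abb[_]   (R,_)→(S,a,-1)
state=S head=2 tape=ab[b]a   (S,b)→(P,_,+1)
state=P head=3 tape=ab_[a]   (P,a)→(Q,_,-1)
state=Q head=2 tape=ab[_]_   (Q,_)→(S,a,-1)
state=S head=1 tape=a[b]a_   (S,b)→(P,_,+1)
state=P head=2 tape=a_[a]_   (P,a)→(Q,_,-1)
state=Q head=1 tape=a[_]__   (Q,_)→(S,a,-1)
state=S head=0 tape=[a]a__   (S,a)→(R,a,+1)
state=R head=1 tape=a[a]__
Cell 1 holds a when M halts.

a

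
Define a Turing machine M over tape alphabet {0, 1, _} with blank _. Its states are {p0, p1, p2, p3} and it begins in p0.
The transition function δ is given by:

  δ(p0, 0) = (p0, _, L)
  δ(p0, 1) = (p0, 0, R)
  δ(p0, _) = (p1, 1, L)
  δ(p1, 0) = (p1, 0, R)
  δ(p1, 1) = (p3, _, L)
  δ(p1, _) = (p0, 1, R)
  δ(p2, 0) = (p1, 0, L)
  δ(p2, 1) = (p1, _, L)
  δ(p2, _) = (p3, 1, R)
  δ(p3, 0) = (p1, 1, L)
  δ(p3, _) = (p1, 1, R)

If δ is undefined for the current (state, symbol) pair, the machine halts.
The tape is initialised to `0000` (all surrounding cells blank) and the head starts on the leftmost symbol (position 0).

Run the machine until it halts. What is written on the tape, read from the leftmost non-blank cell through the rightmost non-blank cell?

state=p0 head=0 tape=___[0]000   (p0,0)→(p0,_,L)
state=p0 head=-1 tape=__[_]_000   (p0,_)→(p1,1,L)
state=p1 head=-2 tape=_[_]1_000   (p1,_)→(p0,1,R)
state=p0 head=-1 tape=_1[1]_000   (p0,1)→(p0,0,R)
state=p0 head=0 tape=_10[_]000   (p0,_)→(p1,1,L)
state=p1 head=-1 tape=_1[0]1000   (p1,0)→(p1,0,R)
state=p1 head=0 tape=_10[1]000   (p1,1)→(p3,_,L)
state=p3 head=-1 tape=_1[0]_000   (p3,0)→(p1,1,L)
state=p1 head=-2 tape=_[1]1_000   (p1,1)→(p3,_,L)
state=p3 head=-3 tape=[_]_1_000   (p3,_)→(p1,1,R)
state=p1 head=-2 tape=1[_]1_000   (p1,_)→(p0,1,R)
state=p0 head=-1 tape=11[1]_000   (p0,1)→(p0,0,R)
state=p0 head=0 tape=110[_]000   (p0,_)→(p1,1,L)
state=p1 head=-1 tape=11[0]1000   (p1,0)→(p1,0,R)
state=p1 head=0 tape=110[1]000   (p1,1)→(p3,_,L)
state=p3 head=-1 tape=11[0]_000   (p3,0)→(p1,1,L)
state=p1 head=-2 tape=1[1]1_000   (p1,1)→(p3,_,L)
state=p3 head=-3 tape=[1]_1_000
The non-blank tape span at halt is 1_1_000.

1_1_000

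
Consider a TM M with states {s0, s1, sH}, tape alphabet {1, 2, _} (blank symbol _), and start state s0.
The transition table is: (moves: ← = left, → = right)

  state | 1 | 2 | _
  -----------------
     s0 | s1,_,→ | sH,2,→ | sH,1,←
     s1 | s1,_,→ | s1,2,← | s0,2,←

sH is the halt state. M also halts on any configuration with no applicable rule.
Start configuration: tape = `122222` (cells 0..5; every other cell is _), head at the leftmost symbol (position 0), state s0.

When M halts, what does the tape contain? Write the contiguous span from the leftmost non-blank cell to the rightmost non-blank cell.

s0 | __[1]22222   read 1 → write _, move →, go to s1
s1 | ___[2]2222   read 2 → write 2, move ←, go to s1
s1 | __[_]22222   read _ → write 2, move ←, go to s0
s0 | _[_]222222   read _ → write 1, move ←, go to sH
sH | [_]1222222
The non-blank tape span at halt is 1222222.

1222222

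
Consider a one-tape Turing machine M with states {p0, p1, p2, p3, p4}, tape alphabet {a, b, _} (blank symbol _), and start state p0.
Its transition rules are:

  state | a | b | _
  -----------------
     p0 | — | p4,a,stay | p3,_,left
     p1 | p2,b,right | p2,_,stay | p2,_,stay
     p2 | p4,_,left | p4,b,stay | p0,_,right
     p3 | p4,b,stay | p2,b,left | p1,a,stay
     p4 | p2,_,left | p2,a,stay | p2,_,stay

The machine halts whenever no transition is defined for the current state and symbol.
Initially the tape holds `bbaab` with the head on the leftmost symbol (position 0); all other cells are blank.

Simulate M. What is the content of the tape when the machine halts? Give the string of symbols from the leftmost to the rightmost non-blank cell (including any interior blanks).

state=p0 head=0 tape=_[b]baab   (p0,b)→(p4,a,stay)
state=p4 head=0 tape=_[a]baab   (p4,a)→(p2,_,left)
state=p2 head=-1 tape=[_]_baab   (p2,_)→(p0,_,right)
state=p0 head=0 tape=_[_]baab   (p0,_)→(p3,_,left)
state=p3 head=-1 tape=[_]_baab   (p3,_)→(p1,a,stay)
state=p1 head=-1 tape=[a]_baab   (p1,a)→(p2,b,right)
state=p2 head=0 tape=b[_]baab   (p2,_)→(p0,_,right)
state=p0 head=1 tape=b_[b]aab   (p0,b)→(p4,a,stay)
state=p4 head=1 tape=b_[a]aab   (p4,a)→(p2,_,left)
state=p2 head=0 tape=b[_]_aab   (p2,_)→(p0,_,right)
state=p0 head=1 tape=b_[_]aab   (p0,_)→(p3,_,left)
state=p3 head=0 tape=b[_]_aab   (p3,_)→(p1,a,stay)
state=p1 head=0 tape=b[a]_aab   (p1,a)→(p2,b,right)
state=p2 head=1 tape=bb[_]aab   (p2,_)→(p0,_,right)
state=p0 head=2 tape=bb_[a]ab
The non-blank tape span at halt is bb_aab.

bb_aab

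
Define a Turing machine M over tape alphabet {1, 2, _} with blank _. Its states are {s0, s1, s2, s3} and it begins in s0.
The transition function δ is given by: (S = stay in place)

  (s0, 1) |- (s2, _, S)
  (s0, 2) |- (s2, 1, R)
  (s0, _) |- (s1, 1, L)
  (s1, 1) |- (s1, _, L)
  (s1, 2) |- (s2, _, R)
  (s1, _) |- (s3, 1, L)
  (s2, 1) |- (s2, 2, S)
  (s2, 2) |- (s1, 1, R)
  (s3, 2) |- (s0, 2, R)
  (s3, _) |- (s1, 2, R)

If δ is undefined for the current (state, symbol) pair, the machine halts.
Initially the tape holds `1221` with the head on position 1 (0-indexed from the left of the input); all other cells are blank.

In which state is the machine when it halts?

state=s0 head=1 tape=__1[2]21   (s0,2)→(s2,1,R)
state=s2 head=2 tape=__11[2]1   (s2,2)→(s1,1,R)
state=s1 head=3 tape=__111[1]   (s1,1)→(s1,_,L)
state=s1 head=2 tape=__11[1]_   (s1,1)→(s1,_,L)
state=s1 head=1 tape=__1[1]__   (s1,1)→(s1,_,L)
state=s1 head=0 tape=__[1]___   (s1,1)→(s1,_,L)
state=s1 head=-1 tape=_[_]____   (s1,_)→(s3,1,L)
state=s3 head=-2 tape=[_]1____   (s3,_)→(s1,2,R)
state=s1 head=-1 tape=2[1]____   (s1,1)→(s1,_,L)
state=s1 head=-2 tape=[2]_____   (s1,2)→(s2,_,R)
state=s2 head=-1 tape=_[_]____
No transition is defined for (s2, _); M halts in state s2.

s2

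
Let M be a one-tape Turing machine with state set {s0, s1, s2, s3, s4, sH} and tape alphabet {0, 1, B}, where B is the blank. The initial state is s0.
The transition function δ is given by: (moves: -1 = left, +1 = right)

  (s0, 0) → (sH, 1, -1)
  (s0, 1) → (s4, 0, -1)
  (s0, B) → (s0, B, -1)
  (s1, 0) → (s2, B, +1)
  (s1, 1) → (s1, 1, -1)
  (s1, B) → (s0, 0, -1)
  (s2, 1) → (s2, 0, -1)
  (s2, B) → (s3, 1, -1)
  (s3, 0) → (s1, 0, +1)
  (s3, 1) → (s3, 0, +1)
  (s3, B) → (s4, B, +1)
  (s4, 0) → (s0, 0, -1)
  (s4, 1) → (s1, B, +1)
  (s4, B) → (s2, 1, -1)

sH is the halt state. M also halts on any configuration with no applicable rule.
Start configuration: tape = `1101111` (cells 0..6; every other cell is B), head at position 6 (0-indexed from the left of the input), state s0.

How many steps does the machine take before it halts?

state=s0 head=6 tape=110111[1]BB   (s0,1)→(s4,0,-1)
state=s4 head=5 tape=11011[1]0BB   (s4,1)→(s1,B,+1)
state=s1 head=6 tape=11011B[0]BB   (s1,0)→(s2,B,+1)
state=s2 head=7 tape=11011BB[B]B   (s2,B)→(s3,1,-1)
state=s3 head=6 tape=11011B[B]1B   (s3,B)→(s4,B,+1)
state=s4 head=7 tape=11011BB[1]B   (s4,1)→(s1,B,+1)
state=s1 head=8 tape=11011BBB[B]   (s1,B)→(s0,0,-1)
state=s0 head=7 tape=11011BB[B]0   (s0,B)→(s0,B,-1)
state=s0 head=6 tape=11011B[B]B0   (s0,B)→(s0,B,-1)
state=s0 head=5 tape=11011[B]BB0   (s0,B)→(s0,B,-1)
state=s0 head=4 tape=1101[1]BBB0   (s0,1)→(s4,0,-1)
state=s4 head=3 tape=110[1]0BBB0   (s4,1)→(s1,B,+1)
state=s1 head=4 tape=110B[0]BBB0   (s1,0)→(s2,B,+1)
state=s2 head=5 tape=110BB[B]BB0   (s2,B)→(s3,1,-1)
state=s3 head=4 tape=110B[B]1BB0   (s3,B)→(s4,B,+1)
state=s4 head=5 tape=110BB[1]BB0   (s4,1)→(s1,B,+1)
state=s1 head=6 tape=110BBB[B]B0   (s1,B)→(s0,0,-1)
state=s0 head=5 tape=110BB[B]0B0   (s0,B)→(s0,B,-1)
state=s0 head=4 tape=110B[B]B0B0   (s0,B)→(s0,B,-1)
state=s0 head=3 tape=110[B]BB0B0   (s0,B)→(s0,B,-1)
state=s0 head=2 tape=11[0]BBB0B0   (s0,0)→(sH,1,-1)
state=sH head=1 tape=1[1]1BBB0B0
M halts after 21 transitions.

21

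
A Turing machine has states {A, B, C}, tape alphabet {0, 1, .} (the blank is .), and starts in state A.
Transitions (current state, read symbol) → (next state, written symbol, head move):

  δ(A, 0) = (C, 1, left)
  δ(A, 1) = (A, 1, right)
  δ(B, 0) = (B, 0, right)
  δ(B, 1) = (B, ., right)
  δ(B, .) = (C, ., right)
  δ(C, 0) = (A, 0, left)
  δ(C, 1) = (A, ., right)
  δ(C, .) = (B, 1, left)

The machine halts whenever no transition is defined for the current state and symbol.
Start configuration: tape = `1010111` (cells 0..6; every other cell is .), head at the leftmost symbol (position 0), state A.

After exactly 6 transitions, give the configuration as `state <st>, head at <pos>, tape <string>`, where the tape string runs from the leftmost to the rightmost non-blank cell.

A | [1]010111   read 1 → write 1, move right, go to A
A | 1[0]10111   read 0 → write 1, move left, go to C
C | [1]110111   read 1 → write ., move right, go to A
A | .[1]10111   read 1 → write 1, move right, go to A
A | .1[1]0111   read 1 → write 1, move right, go to A
A | .11[0]111   read 0 → write 1, move left, go to C
C | .1[1]1111
After 6 steps: state C, head at 2, tape 111111.

state C, head at 2, tape 111111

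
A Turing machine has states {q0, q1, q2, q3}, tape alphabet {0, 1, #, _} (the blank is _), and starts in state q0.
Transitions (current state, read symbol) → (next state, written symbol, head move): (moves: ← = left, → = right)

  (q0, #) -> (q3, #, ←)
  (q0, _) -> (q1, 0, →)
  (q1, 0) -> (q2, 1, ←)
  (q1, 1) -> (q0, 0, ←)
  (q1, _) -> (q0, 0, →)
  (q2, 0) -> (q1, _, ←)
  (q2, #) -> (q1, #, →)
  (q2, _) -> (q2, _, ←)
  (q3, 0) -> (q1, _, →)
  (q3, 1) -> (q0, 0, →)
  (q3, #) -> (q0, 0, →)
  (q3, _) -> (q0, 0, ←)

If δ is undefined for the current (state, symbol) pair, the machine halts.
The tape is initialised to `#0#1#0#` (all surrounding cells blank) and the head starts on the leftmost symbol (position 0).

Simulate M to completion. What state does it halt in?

state=q0 head=0 tape=___[#]0#1#0#   (q0,#)→(q3,#,←)
state=q3 head=-1 tape=__[_]#0#1#0#   (q3,_)→(q0,0,←)
state=q0 head=-2 tape=_[_]0#0#1#0#   (q0,_)→(q1,0,→)
state=q1 head=-1 tape=_0[0]#0#1#0#   (q1,0)→(q2,1,←)
state=q2 head=-2 tape=_[0]1#0#1#0#   (q2,0)→(q1,_,←)
state=q1 head=-3 tape=[_]_1#0#1#0#   (q1,_)→(q0,0,→)
state=q0 head=-2 tape=0[_]1#0#1#0#   (q0,_)→(q1,0,→)
state=q1 head=-1 tape=00[1]#0#1#0#   (q1,1)→(q0,0,←)
state=q0 head=-2 tape=0[0]0#0#1#0#
No transition is defined for (q0, 0); M halts in state q0.

q0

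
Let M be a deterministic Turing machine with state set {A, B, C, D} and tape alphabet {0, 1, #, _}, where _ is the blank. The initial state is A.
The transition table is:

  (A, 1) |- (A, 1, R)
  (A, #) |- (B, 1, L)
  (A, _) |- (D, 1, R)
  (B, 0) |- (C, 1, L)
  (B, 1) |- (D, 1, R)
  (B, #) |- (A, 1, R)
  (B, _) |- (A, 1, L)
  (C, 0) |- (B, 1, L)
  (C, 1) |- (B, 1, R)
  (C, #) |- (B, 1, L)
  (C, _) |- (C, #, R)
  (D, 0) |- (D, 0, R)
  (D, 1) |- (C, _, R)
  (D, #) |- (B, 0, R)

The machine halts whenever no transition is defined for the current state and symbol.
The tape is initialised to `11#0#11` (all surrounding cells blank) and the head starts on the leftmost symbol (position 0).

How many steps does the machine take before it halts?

15

state=A head=0 tape=[1]1#0#11_   (A,1)→(A,1,R)
state=A head=1 tape=1[1]#0#11_   (A,1)→(A,1,R)
state=A head=2 tape=11[#]0#11_   (A,#)→(B,1,L)
state=B head=1 tape=1[1]10#11_   (B,1)→(D,1,R)
state=D head=2 tape=11[1]0#11_   (D,1)→(C,_,R)
state=C head=3 tape=11_[0]#11_   (C,0)→(B,1,L)
state=B head=2 tape=11[_]1#11_   (B,_)→(A,1,L)
state=A head=1 tape=1[1]11#11_   (A,1)→(A,1,R)
state=A head=2 tape=11[1]1#11_   (A,1)→(A,1,R)
state=A head=3 tape=111[1]#11_   (A,1)→(A,1,R)
state=A head=4 tape=1111[#]11_   (A,#)→(B,1,L)
state=B head=3 tape=111[1]111_   (B,1)→(D,1,R)
state=D head=4 tape=1111[1]11_   (D,1)→(C,_,R)
state=C head=5 tape=1111_[1]1_   (C,1)→(B,1,R)
state=B head=6 tape=1111_1[1]_   (B,1)→(D,1,R)
state=D head=7 tape=1111_11[_]
M halts after 15 transitions.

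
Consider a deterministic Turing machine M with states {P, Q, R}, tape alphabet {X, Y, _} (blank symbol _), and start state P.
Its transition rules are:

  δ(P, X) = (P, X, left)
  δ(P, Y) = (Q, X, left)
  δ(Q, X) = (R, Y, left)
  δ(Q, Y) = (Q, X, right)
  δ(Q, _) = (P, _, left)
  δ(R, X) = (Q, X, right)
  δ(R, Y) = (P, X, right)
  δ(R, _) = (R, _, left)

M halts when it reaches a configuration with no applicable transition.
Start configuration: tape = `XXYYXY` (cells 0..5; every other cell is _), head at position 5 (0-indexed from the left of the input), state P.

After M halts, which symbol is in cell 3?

P | _XXYYX[Y]_   read Y → write X, move left, go to Q
Q | _XXYY[X]X_   read X → write Y, move left, go to R
R | _XXY[Y]YX_   read Y → write X, move right, go to P
P | _XXYX[Y]X_   read Y → write X, move left, go to Q
Q | _XXY[X]XX_   read X → write Y, move left, go to R
R | _XX[Y]YXX_   read Y → write X, move right, go to P
P | _XXX[Y]XX_   read Y → write X, move left, go to Q
Q | _XX[X]XXX_   read X → write Y, move left, go to R
R | _X[X]YXXX_   read X → write X, move right, go to Q
Q | _XX[Y]XXX_   read Y → write X, move right, go to Q
Q | _XXX[X]XX_   read X → write Y, move left, go to R
R | _XX[X]YXX_   read X → write X, move right, go to Q
Q | _XXX[Y]XX_   read Y → write X, move right, go to Q
Q | _XXXX[X]X_   read X → write Y, move left, go to R
R | _XXX[X]YX_   read X → write X, move right, go to Q
Q | _XXXX[Y]X_   read Y → write X, move right, go to Q
Q | _XXXXX[X]_   read X → write Y, move left, go to R
R | _XXXX[X]Y_   read X → write X, move right, go to Q
Q | _XXXXX[Y]_   read Y → write X, move right, go to Q
Q | _XXXXXX[_]   read _ → write _, move left, go to P
P | _XXXXX[X]_   read X → write X, move left, go to P
P | _XXXX[X]X_   read X → write X, move left, go to P
P | _XXX[X]XX_   read X → write X, move left, go to P
P | _XX[X]XXX_   read X → write X, move left, go to P
P | _X[X]XXXX_   read X → write X, move left, go to P
P | _[X]XXXXX_   read X → write X, move left, go to P
P | [_]XXXXXX_
Cell 3 holds X when M halts.

X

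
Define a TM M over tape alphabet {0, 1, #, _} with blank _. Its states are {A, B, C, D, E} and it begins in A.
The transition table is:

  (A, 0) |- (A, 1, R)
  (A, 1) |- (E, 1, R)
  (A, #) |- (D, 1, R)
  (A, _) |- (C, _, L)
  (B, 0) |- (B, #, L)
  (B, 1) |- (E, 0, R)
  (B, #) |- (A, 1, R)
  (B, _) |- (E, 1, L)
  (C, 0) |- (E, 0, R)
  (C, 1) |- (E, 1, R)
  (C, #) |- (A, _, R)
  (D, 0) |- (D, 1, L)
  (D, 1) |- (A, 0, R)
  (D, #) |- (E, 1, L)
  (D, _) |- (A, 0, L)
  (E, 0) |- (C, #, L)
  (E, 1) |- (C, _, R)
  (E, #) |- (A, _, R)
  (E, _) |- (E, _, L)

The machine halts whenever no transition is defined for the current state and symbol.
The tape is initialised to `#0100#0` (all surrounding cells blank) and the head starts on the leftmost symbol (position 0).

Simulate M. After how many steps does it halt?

state=A head=0 tape=[#]0100#0_   (A,#)→(D,1,R)
state=D head=1 tape=1[0]100#0_   (D,0)→(D,1,L)
state=D head=0 tape=[1]1100#0_   (D,1)→(A,0,R)
state=A head=1 tape=0[1]100#0_   (A,1)→(E,1,R)
state=E head=2 tape=01[1]00#0_   (E,1)→(C,_,R)
state=C head=3 tape=01_[0]0#0_   (C,0)→(E,0,R)
state=E head=4 tape=01_0[0]#0_   (E,0)→(C,#,L)
state=C head=3 tape=01_[0]##0_   (C,0)→(E,0,R)
state=E head=4 tape=01_0[#]#0_   (E,#)→(A,_,R)
state=A head=5 tape=01_0_[#]0_   (A,#)→(D,1,R)
state=D head=6 tape=01_0_1[0]_   (D,0)→(D,1,L)
state=D head=5 tape=01_0_[1]1_   (D,1)→(A,0,R)
state=A head=6 tape=01_0_0[1]_   (A,1)→(E,1,R)
state=E head=7 tape=01_0_01[_]   (E,_)→(E,_,L)
state=E head=6 tape=01_0_0[1]_   (E,1)→(C,_,R)
state=C head=7 tape=01_0_0_[_]
M halts after 15 transitions.

15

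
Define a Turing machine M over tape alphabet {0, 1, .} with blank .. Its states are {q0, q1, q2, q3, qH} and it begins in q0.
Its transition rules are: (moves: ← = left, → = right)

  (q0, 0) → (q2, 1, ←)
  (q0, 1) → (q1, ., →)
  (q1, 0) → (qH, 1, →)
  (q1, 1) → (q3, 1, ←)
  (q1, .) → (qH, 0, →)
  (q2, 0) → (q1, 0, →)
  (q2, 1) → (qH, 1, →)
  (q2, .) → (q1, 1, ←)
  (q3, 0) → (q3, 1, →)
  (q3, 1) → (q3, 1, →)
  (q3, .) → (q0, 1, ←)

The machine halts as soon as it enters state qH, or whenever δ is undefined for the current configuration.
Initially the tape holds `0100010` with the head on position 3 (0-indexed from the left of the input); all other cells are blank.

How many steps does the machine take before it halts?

q0 | ..010[0]010.   read 0 → write 1, move ←, go to q2
q2 | ..01[0]1010.   read 0 → write 0, move →, go to q1
q1 | ..010[1]010.   read 1 → write 1, move ←, go to q3
q3 | ..01[0]1010.   read 0 → write 1, move →, go to q3
q3 | ..011[1]010.   read 1 → write 1, move →, go to q3
q3 | ..0111[0]10.   read 0 → write 1, move →, go to q3
q3 | ..01111[1]0.   read 1 → write 1, move →, go to q3
q3 | ..011111[0].   read 0 → write 1, move →, go to q3
q3 | ..0111111[.]   read . → write 1, move ←, go to q0
q0 | ..011111[1]1   read 1 → write ., move →, go to q1
q1 | ..011111.[1]   read 1 → write 1, move ←, go to q3
q3 | ..011111[.]1   read . → write 1, move ←, go to q0
q0 | ..01111[1]11   read 1 → write ., move →, go to q1
q1 | ..01111.[1]1   read 1 → write 1, move ←, go to q3
q3 | ..01111[.]11   read . → write 1, move ←, go to q0
q0 | ..0111[1]111   read 1 → write ., move →, go to q1
q1 | ..0111.[1]11   read 1 → write 1, move ←, go to q3
q3 | ..0111[.]111   read . → write 1, move ←, go to q0
q0 | ..011[1]1111   read 1 → write ., move →, go to q1
q1 | ..011.[1]111   read 1 → write 1, move ←, go to q3
q3 | ..011[.]1111   read . → write 1, move ←, go to q0
q0 | ..01[1]11111   read 1 → write ., move →, go to q1
q1 | ..01.[1]1111   read 1 → write 1, move ←, go to q3
q3 | ..01[.]11111   read . → write 1, move ←, go to q0
q0 | ..0[1]111111   read 1 → write ., move →, go to q1
q1 | ..0.[1]11111   read 1 → write 1, move ←, go to q3
q3 | ..0[.]111111   read . → write 1, move ←, go to q0
q0 | ..[0]1111111   read 0 → write 1, move ←, go to q2
q2 | .[.]11111111   read . → write 1, move ←, go to q1
q1 | [.]111111111   read . → write 0, move →, go to qH
qH | 0[1]11111111
M halts after 30 transitions.

30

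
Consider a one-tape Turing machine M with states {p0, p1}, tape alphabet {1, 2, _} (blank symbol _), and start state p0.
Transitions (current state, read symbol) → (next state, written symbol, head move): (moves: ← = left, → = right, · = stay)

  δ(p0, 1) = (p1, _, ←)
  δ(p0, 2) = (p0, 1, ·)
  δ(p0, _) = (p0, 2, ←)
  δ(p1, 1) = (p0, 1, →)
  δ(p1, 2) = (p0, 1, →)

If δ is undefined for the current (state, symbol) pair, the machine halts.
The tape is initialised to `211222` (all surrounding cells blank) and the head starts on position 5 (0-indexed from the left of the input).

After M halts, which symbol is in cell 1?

2

state=p0 head=5 tape=_21122[2]   (p0,2)→(p0,1,·)
state=p0 head=5 tape=_21122[1]   (p0,1)→(p1,_,←)
state=p1 head=4 tape=_2112[2]_   (p1,2)→(p0,1,→)
state=p0 head=5 tape=_21121[_]   (p0,_)→(p0,2,←)
state=p0 head=4 tape=_2112[1]2   (p0,1)→(p1,_,←)
state=p1 head=3 tape=_211[2]_2   (p1,2)→(p0,1,→)
state=p0 head=4 tape=_2111[_]2   (p0,_)→(p0,2,←)
state=p0 head=3 tape=_211[1]22   (p0,1)→(p1,_,←)
state=p1 head=2 tape=_21[1]_22   (p1,1)→(p0,1,→)
state=p0 head=3 tape=_211[_]22   (p0,_)→(p0,2,←)
state=p0 head=2 tape=_21[1]222   (p0,1)→(p1,_,←)
state=p1 head=1 tape=_2[1]_222   (p1,1)→(p0,1,→)
state=p0 head=2 tape=_21[_]222   (p0,_)→(p0,2,←)
state=p0 head=1 tape=_2[1]2222   (p0,1)→(p1,_,←)
state=p1 head=0 tape=_[2]_2222   (p1,2)→(p0,1,→)
state=p0 head=1 tape=_1[_]2222   (p0,_)→(p0,2,←)
state=p0 head=0 tape=_[1]22222   (p0,1)→(p1,_,←)
state=p1 head=-1 tape=[_]_22222
Cell 1 holds 2 when M halts.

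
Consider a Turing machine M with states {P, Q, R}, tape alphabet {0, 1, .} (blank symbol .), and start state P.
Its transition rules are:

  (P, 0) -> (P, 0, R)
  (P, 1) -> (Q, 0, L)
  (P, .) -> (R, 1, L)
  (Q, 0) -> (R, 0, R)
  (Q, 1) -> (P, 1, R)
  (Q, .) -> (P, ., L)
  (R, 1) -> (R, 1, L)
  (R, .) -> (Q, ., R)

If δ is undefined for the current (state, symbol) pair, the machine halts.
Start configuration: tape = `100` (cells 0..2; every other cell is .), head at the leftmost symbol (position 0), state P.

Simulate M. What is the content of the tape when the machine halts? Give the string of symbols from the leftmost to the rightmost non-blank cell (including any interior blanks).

state=P head=0 tape=...[1]00.   (P,1)→(Q,0,L)
state=Q head=-1 tape=..[.]000.   (Q,.)→(P,.,L)
state=P head=-2 tape=.[.].000.   (P,.)→(R,1,L)
state=R head=-3 tape=[.]1.000.   (R,.)→(Q,.,R)
state=Q head=-2 tape=.[1].000.   (Q,1)→(P,1,R)
state=P head=-1 tape=.1[.]000.   (P,.)→(R,1,L)
state=R head=-2 tape=.[1]1000.   (R,1)→(R,1,L)
state=R head=-3 tape=[.]11000.   (R,.)→(Q,.,R)
state=Q head=-2 tape=.[1]1000.   (Q,1)→(P,1,R)
state=P head=-1 tape=.1[1]000.   (P,1)→(Q,0,L)
state=Q head=-2 tape=.[1]0000.   (Q,1)→(P,1,R)
state=P head=-1 tape=.1[0]000.   (P,0)→(P,0,R)
state=P head=0 tape=.10[0]00.   (P,0)→(P,0,R)
state=P head=1 tape=.100[0]0.   (P,0)→(P,0,R)
state=P head=2 tape=.1000[0].   (P,0)→(P,0,R)
state=P head=3 tape=.10000[.]   (P,.)→(R,1,L)
state=R head=2 tape=.1000[0]1
The non-blank tape span at halt is 100001.

100001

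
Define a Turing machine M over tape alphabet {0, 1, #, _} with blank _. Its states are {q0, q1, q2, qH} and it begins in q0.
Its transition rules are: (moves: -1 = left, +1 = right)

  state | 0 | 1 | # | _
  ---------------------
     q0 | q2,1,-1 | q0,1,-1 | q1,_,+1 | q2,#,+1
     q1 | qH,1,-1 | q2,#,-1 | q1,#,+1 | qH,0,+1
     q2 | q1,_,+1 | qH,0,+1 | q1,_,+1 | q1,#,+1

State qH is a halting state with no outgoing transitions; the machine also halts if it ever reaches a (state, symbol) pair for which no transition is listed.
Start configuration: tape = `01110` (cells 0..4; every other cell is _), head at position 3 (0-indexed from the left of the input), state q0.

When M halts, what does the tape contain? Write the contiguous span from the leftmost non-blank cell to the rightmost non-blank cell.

state=q0 head=3 tape=_011[1]0   (q0,1)→(q0,1,-1)
state=q0 head=2 tape=_01[1]10   (q0,1)→(q0,1,-1)
state=q0 head=1 tape=_0[1]110   (q0,1)→(q0,1,-1)
state=q0 head=0 tape=_[0]1110   (q0,0)→(q2,1,-1)
state=q2 head=-1 tape=[_]11110   (q2,_)→(q1,#,+1)
state=q1 head=0 tape=#[1]1110   (q1,1)→(q2,#,-1)
state=q2 head=-1 tape=[#]#1110   (q2,#)→(q1,_,+1)
state=q1 head=0 tape=_[#]1110   (q1,#)→(q1,#,+1)
state=q1 head=1 tape=_#[1]110   (q1,1)→(q2,#,-1)
state=q2 head=0 tape=_[#]#110   (q2,#)→(q1,_,+1)
state=q1 head=1 tape=__[#]110   (q1,#)→(q1,#,+1)
state=q1 head=2 tape=__#[1]10   (q1,1)→(q2,#,-1)
state=q2 head=1 tape=__[#]#10   (q2,#)→(q1,_,+1)
state=q1 head=2 tape=___[#]10   (q1,#)→(q1,#,+1)
state=q1 head=3 tape=___#[1]0   (q1,1)→(q2,#,-1)
state=q2 head=2 tape=___[#]#0   (q2,#)→(q1,_,+1)
state=q1 head=3 tape=____[#]0   (q1,#)→(q1,#,+1)
state=q1 head=4 tape=____#[0]   (q1,0)→(qH,1,-1)
state=qH head=3 tape=____[#]1
The non-blank tape span at halt is #1.

#1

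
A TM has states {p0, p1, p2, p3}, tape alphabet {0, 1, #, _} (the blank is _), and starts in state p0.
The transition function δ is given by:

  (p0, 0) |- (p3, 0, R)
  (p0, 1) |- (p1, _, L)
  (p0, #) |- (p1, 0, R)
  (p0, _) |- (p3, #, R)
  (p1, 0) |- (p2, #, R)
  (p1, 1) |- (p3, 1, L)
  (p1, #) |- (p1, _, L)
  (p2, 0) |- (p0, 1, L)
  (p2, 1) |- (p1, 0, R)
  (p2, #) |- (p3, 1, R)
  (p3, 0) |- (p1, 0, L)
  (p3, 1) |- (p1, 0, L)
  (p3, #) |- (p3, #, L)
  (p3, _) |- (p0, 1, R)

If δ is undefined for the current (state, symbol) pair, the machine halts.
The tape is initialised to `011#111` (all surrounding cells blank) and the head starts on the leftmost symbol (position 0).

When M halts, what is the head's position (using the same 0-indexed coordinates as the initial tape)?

state=p0 head=0 tape=_[0]11#111   (p0,0)→(p3,0,R)
state=p3 head=1 tape=_0[1]1#111   (p3,1)→(p1,0,L)
state=p1 head=0 tape=_[0]01#111   (p1,0)→(p2,#,R)
state=p2 head=1 tape=_#[0]1#111   (p2,0)→(p0,1,L)
state=p0 head=0 tape=_[#]11#111   (p0,#)→(p1,0,R)
state=p1 head=1 tape=_0[1]1#111   (p1,1)→(p3,1,L)
state=p3 head=0 tape=_[0]11#111   (p3,0)→(p1,0,L)
state=p1 head=-1 tape=[_]011#111
At halt the head is at cell -1.

-1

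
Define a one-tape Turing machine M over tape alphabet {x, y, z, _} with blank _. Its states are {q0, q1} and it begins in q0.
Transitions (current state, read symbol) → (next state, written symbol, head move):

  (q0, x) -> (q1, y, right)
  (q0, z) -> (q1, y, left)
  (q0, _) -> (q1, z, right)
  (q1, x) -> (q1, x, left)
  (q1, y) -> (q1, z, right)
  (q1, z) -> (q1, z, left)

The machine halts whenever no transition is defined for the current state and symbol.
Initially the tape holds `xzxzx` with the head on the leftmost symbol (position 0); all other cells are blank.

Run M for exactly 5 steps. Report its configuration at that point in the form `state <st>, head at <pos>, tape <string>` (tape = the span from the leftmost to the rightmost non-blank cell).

state=q0 head=0 tape=_[x]zxzx   (q0,x)→(q1,y,right)
state=q1 head=1 tape=_y[z]xzx   (q1,z)→(q1,z,left)
state=q1 head=0 tape=_[y]zxzx   (q1,y)→(q1,z,right)
state=q1 head=1 tape=_z[z]xzx   (q1,z)→(q1,z,left)
state=q1 head=0 tape=_[z]zxzx   (q1,z)→(q1,z,left)
state=q1 head=-1 tape=[_]zzxzx
After 5 steps: state q1, head at -1, tape zzxzx.

state q1, head at -1, tape zzxzx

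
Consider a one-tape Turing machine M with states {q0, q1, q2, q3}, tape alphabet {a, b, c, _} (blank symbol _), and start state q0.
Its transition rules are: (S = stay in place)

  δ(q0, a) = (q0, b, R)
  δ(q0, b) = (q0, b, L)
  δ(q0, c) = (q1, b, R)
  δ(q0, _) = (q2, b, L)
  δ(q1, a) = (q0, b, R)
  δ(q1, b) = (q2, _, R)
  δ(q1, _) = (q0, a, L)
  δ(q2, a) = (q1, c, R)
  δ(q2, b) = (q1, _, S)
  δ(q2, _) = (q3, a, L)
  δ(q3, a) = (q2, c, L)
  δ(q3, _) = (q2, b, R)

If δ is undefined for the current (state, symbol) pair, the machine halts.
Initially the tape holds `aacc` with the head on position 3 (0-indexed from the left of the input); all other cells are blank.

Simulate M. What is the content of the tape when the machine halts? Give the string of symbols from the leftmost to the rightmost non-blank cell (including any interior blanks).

bcbabbbbab

q0 | ___aac[c]___   read c → write b, move R, go to q1
q1 | ___aacb[_]__   read _ → write a, move L, go to q0
q0 | ___aac[b]a__   read b → write b, move L, go to q0
q0 | ___aa[c]ba__   read c → write b, move R, go to q1
q1 | ___aab[b]a__   read b → write _, move R, go to q2
q2 | ___aab_[a]__   read a → write c, move R, go to q1
q1 | ___aab_c[_]_   read _ → write a, move L, go to q0
q0 | ___aab_[c]a_   read c → write b, move R, go to q1
q1 | ___aab_b[a]_   read a → write b, move R, go to q0
q0 | ___aab_bb[_]   read _ → write b, move L, go to q2
q2 | ___aab_b[b]b   read b → write _, move S, go to q1
q1 | ___aab_b[_]b   read _ → write a, move L, go to q0
q0 | ___aab_[b]ab   read b → write b, move L, go to q0
q0 | ___aab[_]bab   read _ → write b, move L, go to q2
q2 | ___aa[b]bbab   read b → write _, move S, go to q1
q1 | ___aa[_]bbab   read _ → write a, move L, go to q0
q0 | ___a[a]abbab   read a → write b, move R, go to q0
q0 | ___ab[a]bbab   read a → write b, move R, go to q0
q0 | ___abb[b]bab   read b → write b, move L, go to q0
q0 | ___ab[b]bbab   read b → write b, move L, go to q0
q0 | ___a[b]bbbab   read b → write b, move L, go to q0
q0 | ___[a]bbbbab   read a → write b, move R, go to q0
q0 | ___b[b]bbbab   read b → write b, move L, go to q0
q0 | ___[b]bbbbab   read b → write b, move L, go to q0
q0 | __[_]bbbbbab   read _ → write b, move L, go to q2
q2 | _[_]bbbbbbab   read _ → write a, move L, go to q3
q3 | [_]abbbbbbab   read _ → write b, move R, go to q2
q2 | b[a]bbbbbbab   read a → write c, move R, go to q1
q1 | bc[b]bbbbbab   read b → write _, move R, go to q2
q2 | bc_[b]bbbbab   read b → write _, move S, go to q1
q1 | bc_[_]bbbbab   read _ → write a, move L, go to q0
q0 | bc[_]abbbbab   read _ → write b, move L, go to q2
q2 | b[c]babbbbab
The non-blank tape span at halt is bcbabbbbab.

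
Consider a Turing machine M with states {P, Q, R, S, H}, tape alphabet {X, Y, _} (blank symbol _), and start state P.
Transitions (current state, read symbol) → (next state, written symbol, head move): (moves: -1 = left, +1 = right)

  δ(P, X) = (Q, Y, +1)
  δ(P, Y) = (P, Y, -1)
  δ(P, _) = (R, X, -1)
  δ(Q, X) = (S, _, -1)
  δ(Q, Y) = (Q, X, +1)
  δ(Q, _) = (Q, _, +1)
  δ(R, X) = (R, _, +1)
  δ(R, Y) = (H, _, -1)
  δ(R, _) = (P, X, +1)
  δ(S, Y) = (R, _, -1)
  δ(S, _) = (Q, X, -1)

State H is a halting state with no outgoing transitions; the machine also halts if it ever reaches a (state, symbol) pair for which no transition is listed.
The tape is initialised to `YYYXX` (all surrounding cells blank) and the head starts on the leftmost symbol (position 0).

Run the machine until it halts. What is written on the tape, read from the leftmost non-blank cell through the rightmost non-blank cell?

XYXXX_X

P | __[Y]YYXX   read Y → write Y, move -1, go to P
P | _[_]YYYXX   read _ → write X, move -1, go to R
R | [_]XYYYXX   read _ → write X, move +1, go to P
P | X[X]YYYXX   read X → write Y, move +1, go to Q
Q | XY[Y]YYXX   read Y → write X, move +1, go to Q
Q | XYX[Y]YXX   read Y → write X, move +1, go to Q
Q | XYXX[Y]XX   read Y → write X, move +1, go to Q
Q | XYXXX[X]X   read X → write _, move -1, go to S
S | XYXX[X]_X
The non-blank tape span at halt is XYXXX_X.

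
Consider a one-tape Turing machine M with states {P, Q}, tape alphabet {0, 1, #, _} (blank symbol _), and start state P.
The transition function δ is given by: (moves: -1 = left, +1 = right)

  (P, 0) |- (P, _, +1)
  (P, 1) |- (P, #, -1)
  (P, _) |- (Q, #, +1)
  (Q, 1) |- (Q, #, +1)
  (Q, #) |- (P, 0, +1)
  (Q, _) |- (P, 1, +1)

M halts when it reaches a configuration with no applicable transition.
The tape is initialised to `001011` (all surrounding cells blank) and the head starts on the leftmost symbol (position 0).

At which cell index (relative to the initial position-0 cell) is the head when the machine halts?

5

state=P head=0 tape=[0]01011   (P,0)→(P,_,+1)
state=P head=1 tape=_[0]1011   (P,0)→(P,_,+1)
state=P head=2 tape=__[1]011   (P,1)→(P,#,-1)
state=P head=1 tape=_[_]#011   (P,_)→(Q,#,+1)
state=Q head=2 tape=_#[#]011   (Q,#)→(P,0,+1)
state=P head=3 tape=_#0[0]11   (P,0)→(P,_,+1)
state=P head=4 tape=_#0_[1]1   (P,1)→(P,#,-1)
state=P head=3 tape=_#0[_]#1   (P,_)→(Q,#,+1)
state=Q head=4 tape=_#0#[#]1   (Q,#)→(P,0,+1)
state=P head=5 tape=_#0#0[1]   (P,1)→(P,#,-1)
state=P head=4 tape=_#0#[0]#   (P,0)→(P,_,+1)
state=P head=5 tape=_#0#_[#]
At halt the head is at cell 5.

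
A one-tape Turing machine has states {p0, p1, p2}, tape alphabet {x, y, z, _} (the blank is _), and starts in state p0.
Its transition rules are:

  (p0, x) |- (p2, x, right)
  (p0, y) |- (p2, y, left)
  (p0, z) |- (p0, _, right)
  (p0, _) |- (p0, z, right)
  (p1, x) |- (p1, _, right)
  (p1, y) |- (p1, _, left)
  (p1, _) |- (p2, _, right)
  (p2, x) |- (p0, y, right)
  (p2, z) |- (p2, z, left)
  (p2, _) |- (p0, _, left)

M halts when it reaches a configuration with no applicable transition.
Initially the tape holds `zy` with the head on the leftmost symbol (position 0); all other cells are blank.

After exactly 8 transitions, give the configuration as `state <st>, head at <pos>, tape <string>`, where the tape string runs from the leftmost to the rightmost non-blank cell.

p0 | __[z]y   read z → write _, move right, go to p0
p0 | ___[y]   read y → write y, move left, go to p2
p2 | __[_]y   read _ → write _, move left, go to p0
p0 | _[_]_y   read _ → write z, move right, go to p0
p0 | _z[_]y   read _ → write z, move right, go to p0
p0 | _zz[y]   read y → write y, move left, go to p2
p2 | _z[z]y   read z → write z, move left, go to p2
p2 | _[z]zy   read z → write z, move left, go to p2
p2 | [_]zzy
After 8 steps: state p2, head at -2, tape zzy.

state p2, head at -2, tape zzy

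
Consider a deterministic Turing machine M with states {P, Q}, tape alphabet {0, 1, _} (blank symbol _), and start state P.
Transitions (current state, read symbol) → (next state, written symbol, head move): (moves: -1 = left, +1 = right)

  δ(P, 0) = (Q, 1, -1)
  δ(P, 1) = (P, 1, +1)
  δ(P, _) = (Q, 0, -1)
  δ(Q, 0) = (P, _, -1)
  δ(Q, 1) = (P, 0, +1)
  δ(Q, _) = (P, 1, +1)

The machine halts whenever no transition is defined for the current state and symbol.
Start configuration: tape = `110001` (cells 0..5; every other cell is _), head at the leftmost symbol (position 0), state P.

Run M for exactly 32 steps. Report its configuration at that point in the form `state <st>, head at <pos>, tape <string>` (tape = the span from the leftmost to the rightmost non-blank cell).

state P, head at 0, tape 11_11_11

state=P head=0 tape=_[1]10001_   (P,1)→(P,1,+1)
state=P head=1 tape=_1[1]0001_   (P,1)→(P,1,+1)
state=P head=2 tape=_11[0]001_   (P,0)→(Q,1,-1)
state=Q head=1 tape=_1[1]1001_   (Q,1)→(P,0,+1)
state=P head=2 tape=_10[1]001_   (P,1)→(P,1,+1)
state=P head=3 tape=_101[0]01_   (P,0)→(Q,1,-1)
state=Q head=2 tape=_10[1]101_   (Q,1)→(P,0,+1)
state=P head=3 tape=_100[1]01_   (P,1)→(P,1,+1)
state=P head=4 tape=_1001[0]1_   (P,0)→(Q,1,-1)
state=Q head=3 tape=_100[1]11_   (Q,1)→(P,0,+1)
state=P head=4 tape=_1000[1]1_   (P,1)→(P,1,+1)
state=P head=5 tape=_10001[1]_   (P,1)→(P,1,+1)
state=P head=6 tape=_100011[_]   (P,_)→(Q,0,-1)
state=Q head=5 tape=_10001[1]0   (Q,1)→(P,0,+1)
state=P head=6 tape=_100010[0]   (P,0)→(Q,1,-1)
state=Q head=5 tape=_10001[0]1   (Q,0)→(P,_,-1)
state=P head=4 tape=_1000[1]_1   (P,1)→(P,1,+1)
state=P head=5 tape=_10001[_]1   (P,_)→(Q,0,-1)
state=Q head=4 tape=_1000[1]01   (Q,1)→(P,0,+1)
state=P head=5 tape=_10000[0]1   (P,0)→(Q,1,-1)
state=Q head=4 tape=_1000[0]11   (Q,0)→(P,_,-1)
state=P head=3 tape=_100[0]_11   (P,0)→(Q,1,-1)
state=Q head=2 tape=_10[0]1_11   (Q,0)→(P,_,-1)
state=P head=1 tape=_1[0]_1_11   (P,0)→(Q,1,-1)
state=Q head=0 tape=_[1]1_1_11   (Q,1)→(P,0,+1)
state=P head=1 tape=_0[1]_1_11   (P,1)→(P,1,+1)
state=P head=2 tape=_01[_]1_11   (P,_)→(Q,0,-1)
state=Q head=1 tape=_0[1]01_11   (Q,1)→(P,0,+1)
state=P head=2 tape=_00[0]1_11   (P,0)→(Q,1,-1)
state=Q head=1 tape=_0[0]11_11   (Q,0)→(P,_,-1)
state=P head=0 tape=_[0]_11_11   (P,0)→(Q,1,-1)
state=Q head=-1 tape=[_]1_11_11   (Q,_)→(P,1,+1)
state=P head=0 tape=1[1]_11_11
After 32 steps: state P, head at 0, tape 11_11_11.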